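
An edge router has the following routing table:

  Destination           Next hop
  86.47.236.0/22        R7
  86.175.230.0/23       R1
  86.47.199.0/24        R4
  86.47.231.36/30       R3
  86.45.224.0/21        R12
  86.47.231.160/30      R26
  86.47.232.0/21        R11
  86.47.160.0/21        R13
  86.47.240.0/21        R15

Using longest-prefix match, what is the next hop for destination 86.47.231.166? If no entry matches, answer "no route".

No entry's prefix contains 86.47.231.166; there is no default route.

no route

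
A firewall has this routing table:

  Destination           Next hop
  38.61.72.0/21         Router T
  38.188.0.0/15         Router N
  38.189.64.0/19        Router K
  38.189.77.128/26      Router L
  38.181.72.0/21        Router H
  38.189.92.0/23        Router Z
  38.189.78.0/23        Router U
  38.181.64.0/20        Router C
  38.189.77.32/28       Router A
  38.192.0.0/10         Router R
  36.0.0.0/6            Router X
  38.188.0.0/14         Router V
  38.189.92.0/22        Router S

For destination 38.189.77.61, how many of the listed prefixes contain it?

Prefixes containing 38.189.77.61:
  36.0.0.0/6 (36.0.0.0 - 39.255.255.255)
  38.188.0.0/14 (38.188.0.0 - 38.191.255.255)
  38.188.0.0/15 (38.188.0.0 - 38.189.255.255)
  38.189.64.0/19 (38.189.64.0 - 38.189.95.255)
Total matching entries: 4.

4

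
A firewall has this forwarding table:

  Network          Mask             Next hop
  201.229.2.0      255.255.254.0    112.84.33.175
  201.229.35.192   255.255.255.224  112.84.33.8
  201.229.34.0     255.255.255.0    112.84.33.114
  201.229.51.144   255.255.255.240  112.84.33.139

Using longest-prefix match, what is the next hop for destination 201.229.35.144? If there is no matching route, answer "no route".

no route

No entry's prefix contains 201.229.35.144; there is no default route.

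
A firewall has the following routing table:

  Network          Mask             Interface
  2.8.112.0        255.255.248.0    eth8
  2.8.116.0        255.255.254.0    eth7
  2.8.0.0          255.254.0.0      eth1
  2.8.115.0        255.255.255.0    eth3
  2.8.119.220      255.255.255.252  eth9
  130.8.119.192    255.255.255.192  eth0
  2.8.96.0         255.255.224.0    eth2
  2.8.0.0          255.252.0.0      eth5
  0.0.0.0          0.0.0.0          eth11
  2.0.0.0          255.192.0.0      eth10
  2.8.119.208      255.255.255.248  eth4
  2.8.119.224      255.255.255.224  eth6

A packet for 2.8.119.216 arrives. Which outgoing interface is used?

eth8

Routes whose prefix contains 2.8.119.216:
  0.0.0.0/0 (default, matches everything) -> eth11
  2.0.0.0/10 (2.0.0.0 - 2.63.255.255) -> eth10
  2.8.0.0/14 (2.8.0.0 - 2.11.255.255) -> eth5
  2.8.0.0/15 (2.8.0.0 - 2.9.255.255) -> eth1
  2.8.96.0/19 (2.8.96.0 - 2.8.127.255) -> eth2
  2.8.112.0/21 (2.8.112.0 - 2.8.119.255) -> eth8
More-specific entries that do NOT match:
  2.8.119.220/30 (2.8.119.220 - 2.8.119.223) does not contain 2.8.119.216
  2.8.119.208/29 (2.8.119.208 - 2.8.119.215) does not contain 2.8.119.216
  2.8.119.224/27 (2.8.119.224 - 2.8.119.255) does not contain 2.8.119.216
  130.8.119.192/26 (130.8.119.192 - 130.8.119.255) does not contain 2.8.119.216
  2.8.115.0/24 (2.8.115.0 - 2.8.115.255) does not contain 2.8.119.216
  2.8.116.0/23 (2.8.116.0 - 2.8.117.255) does not contain 2.8.119.216
Longest matching prefix is /21 -> interface eth8.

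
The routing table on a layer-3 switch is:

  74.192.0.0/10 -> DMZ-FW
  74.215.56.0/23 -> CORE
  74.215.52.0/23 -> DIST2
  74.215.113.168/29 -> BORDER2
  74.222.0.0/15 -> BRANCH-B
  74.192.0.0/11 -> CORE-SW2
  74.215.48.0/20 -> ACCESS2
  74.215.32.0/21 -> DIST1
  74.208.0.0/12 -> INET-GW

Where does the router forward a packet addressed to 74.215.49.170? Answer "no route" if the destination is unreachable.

ACCESS2

Routes whose prefix contains 74.215.49.170:
  74.192.0.0/10 (74.192.0.0 - 74.255.255.255) -> DMZ-FW
  74.192.0.0/11 (74.192.0.0 - 74.223.255.255) -> CORE-SW2
  74.208.0.0/12 (74.208.0.0 - 74.223.255.255) -> INET-GW
  74.215.48.0/20 (74.215.48.0 - 74.215.63.255) -> ACCESS2
More-specific entries that do NOT match:
  74.215.113.168/29 (74.215.113.168 - 74.215.113.175) does not contain 74.215.49.170
  74.215.56.0/23 (74.215.56.0 - 74.215.57.255) does not contain 74.215.49.170
  74.215.52.0/23 (74.215.52.0 - 74.215.53.255) does not contain 74.215.49.170
  74.215.32.0/21 (74.215.32.0 - 74.215.39.255) does not contain 74.215.49.170
Longest matching prefix is /20 -> next hop ACCESS2.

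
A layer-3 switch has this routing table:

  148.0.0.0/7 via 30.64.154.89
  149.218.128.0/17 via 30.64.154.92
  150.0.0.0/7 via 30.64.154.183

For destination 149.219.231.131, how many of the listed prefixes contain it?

Prefixes containing 149.219.231.131:
  148.0.0.0/7 (148.0.0.0 - 149.255.255.255)
Total matching entries: 1.

1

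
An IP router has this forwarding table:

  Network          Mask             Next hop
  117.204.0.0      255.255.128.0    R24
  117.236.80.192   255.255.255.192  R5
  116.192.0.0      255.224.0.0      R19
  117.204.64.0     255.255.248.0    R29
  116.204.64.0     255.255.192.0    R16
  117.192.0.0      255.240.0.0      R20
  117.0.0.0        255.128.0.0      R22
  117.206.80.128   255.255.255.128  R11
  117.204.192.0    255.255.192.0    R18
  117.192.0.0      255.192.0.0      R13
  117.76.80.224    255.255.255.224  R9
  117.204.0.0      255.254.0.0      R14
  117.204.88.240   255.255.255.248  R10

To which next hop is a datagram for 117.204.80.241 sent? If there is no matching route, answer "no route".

Routes whose prefix contains 117.204.80.241:
  117.192.0.0/10 (117.192.0.0 - 117.255.255.255) -> R13
  117.192.0.0/12 (117.192.0.0 - 117.207.255.255) -> R20
  117.204.0.0/15 (117.204.0.0 - 117.205.255.255) -> R14
  117.204.0.0/17 (117.204.0.0 - 117.204.127.255) -> R24
More-specific entries that do NOT match:
  117.204.88.240/29 (117.204.88.240 - 117.204.88.247) does not contain 117.204.80.241
  117.76.80.224/27 (117.76.80.224 - 117.76.80.255) does not contain 117.204.80.241
  117.236.80.192/26 (117.236.80.192 - 117.236.80.255) does not contain 117.204.80.241
  117.206.80.128/25 (117.206.80.128 - 117.206.80.255) does not contain 117.204.80.241
  117.204.64.0/21 (117.204.64.0 - 117.204.71.255) does not contain 117.204.80.241
  116.204.64.0/18 (116.204.64.0 - 116.204.127.255) does not contain 117.204.80.241
  117.204.192.0/18 (117.204.192.0 - 117.204.255.255) does not contain 117.204.80.241
Longest matching prefix is /17 -> next hop R24.

R24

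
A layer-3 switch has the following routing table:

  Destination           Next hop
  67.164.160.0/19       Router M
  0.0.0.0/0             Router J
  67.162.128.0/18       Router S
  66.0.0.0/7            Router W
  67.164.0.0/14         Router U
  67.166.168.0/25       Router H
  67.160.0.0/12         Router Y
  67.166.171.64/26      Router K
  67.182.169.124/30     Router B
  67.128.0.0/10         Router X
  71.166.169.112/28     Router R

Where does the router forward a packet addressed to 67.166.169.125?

Router U

Routes whose prefix contains 67.166.169.125:
  0.0.0.0/0 (default, matches everything) -> Router J
  66.0.0.0/7 (66.0.0.0 - 67.255.255.255) -> Router W
  67.128.0.0/10 (67.128.0.0 - 67.191.255.255) -> Router X
  67.160.0.0/12 (67.160.0.0 - 67.175.255.255) -> Router Y
  67.164.0.0/14 (67.164.0.0 - 67.167.255.255) -> Router U
More-specific entries that do NOT match:
  67.182.169.124/30 (67.182.169.124 - 67.182.169.127) does not contain 67.166.169.125
  71.166.169.112/28 (71.166.169.112 - 71.166.169.127) does not contain 67.166.169.125
  67.166.171.64/26 (67.166.171.64 - 67.166.171.127) does not contain 67.166.169.125
  67.166.168.0/25 (67.166.168.0 - 67.166.168.127) does not contain 67.166.169.125
  67.164.160.0/19 (67.164.160.0 - 67.164.191.255) does not contain 67.166.169.125
  67.162.128.0/18 (67.162.128.0 - 67.162.191.255) does not contain 67.166.169.125
Longest matching prefix is /14 -> next hop Router U.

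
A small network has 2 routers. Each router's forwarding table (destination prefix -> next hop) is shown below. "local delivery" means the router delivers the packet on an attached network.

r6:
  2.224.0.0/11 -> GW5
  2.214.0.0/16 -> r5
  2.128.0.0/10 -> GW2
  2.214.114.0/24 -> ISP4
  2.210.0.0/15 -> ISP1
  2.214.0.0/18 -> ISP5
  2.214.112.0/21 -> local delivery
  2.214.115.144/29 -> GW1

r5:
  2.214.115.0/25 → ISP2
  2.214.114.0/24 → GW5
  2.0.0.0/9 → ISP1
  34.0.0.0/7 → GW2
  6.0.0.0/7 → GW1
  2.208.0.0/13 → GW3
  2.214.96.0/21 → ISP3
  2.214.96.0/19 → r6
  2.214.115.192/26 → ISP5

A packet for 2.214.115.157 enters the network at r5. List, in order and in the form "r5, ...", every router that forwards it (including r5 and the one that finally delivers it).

r5, r6

At r5: longest match for 2.214.115.157 is 2.214.96.0/19 -> r6
At r6: longest match for 2.214.115.157 is 2.214.112.0/21 -> local delivery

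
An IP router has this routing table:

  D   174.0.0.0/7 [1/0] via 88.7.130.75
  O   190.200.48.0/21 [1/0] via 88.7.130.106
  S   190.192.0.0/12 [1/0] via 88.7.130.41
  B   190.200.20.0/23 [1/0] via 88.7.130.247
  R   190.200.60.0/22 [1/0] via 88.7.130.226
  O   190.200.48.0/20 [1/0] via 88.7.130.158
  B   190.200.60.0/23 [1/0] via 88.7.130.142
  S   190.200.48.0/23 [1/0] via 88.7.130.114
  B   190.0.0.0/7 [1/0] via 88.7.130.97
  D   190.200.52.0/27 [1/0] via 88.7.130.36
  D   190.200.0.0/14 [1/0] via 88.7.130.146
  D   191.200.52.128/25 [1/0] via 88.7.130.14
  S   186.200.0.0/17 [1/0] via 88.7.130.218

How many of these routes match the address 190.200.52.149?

5

Prefixes containing 190.200.52.149:
  190.0.0.0/7 (190.0.0.0 - 191.255.255.255)
  190.192.0.0/12 (190.192.0.0 - 190.207.255.255)
  190.200.0.0/14 (190.200.0.0 - 190.203.255.255)
  190.200.48.0/20 (190.200.48.0 - 190.200.63.255)
  190.200.48.0/21 (190.200.48.0 - 190.200.55.255)
Total matching entries: 5.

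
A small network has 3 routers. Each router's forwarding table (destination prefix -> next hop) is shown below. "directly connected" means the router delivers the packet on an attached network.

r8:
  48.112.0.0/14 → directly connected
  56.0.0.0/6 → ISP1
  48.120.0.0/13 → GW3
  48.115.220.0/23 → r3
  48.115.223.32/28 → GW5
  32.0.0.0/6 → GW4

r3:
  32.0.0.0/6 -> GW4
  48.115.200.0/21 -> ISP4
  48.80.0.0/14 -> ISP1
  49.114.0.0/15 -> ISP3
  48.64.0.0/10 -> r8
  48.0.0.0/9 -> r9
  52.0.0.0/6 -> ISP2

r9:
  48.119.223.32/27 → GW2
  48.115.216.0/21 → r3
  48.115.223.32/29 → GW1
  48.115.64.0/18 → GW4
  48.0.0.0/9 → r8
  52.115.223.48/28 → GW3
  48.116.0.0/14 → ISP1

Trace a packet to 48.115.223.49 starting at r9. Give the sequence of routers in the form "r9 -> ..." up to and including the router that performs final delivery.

r9 -> r3 -> r8

At r9: longest match for 48.115.223.49 is 48.115.216.0/21 -> r3
At r3: longest match for 48.115.223.49 is 48.64.0.0/10 -> r8
At r8: longest match for 48.115.223.49 is 48.112.0.0/14 -> directly connected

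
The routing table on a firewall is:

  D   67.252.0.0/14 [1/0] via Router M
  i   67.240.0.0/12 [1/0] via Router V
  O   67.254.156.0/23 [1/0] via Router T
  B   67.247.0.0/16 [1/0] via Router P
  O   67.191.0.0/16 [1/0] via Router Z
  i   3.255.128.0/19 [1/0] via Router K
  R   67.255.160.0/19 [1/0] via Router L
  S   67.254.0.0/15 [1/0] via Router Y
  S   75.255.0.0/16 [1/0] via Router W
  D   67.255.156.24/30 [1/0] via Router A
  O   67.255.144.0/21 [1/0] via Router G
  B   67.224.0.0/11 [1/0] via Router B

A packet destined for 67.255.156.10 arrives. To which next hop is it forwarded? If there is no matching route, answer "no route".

Router Y

Routes whose prefix contains 67.255.156.10:
  67.224.0.0/11 (67.224.0.0 - 67.255.255.255) -> Router B
  67.240.0.0/12 (67.240.0.0 - 67.255.255.255) -> Router V
  67.252.0.0/14 (67.252.0.0 - 67.255.255.255) -> Router M
  67.254.0.0/15 (67.254.0.0 - 67.255.255.255) -> Router Y
More-specific entries that do NOT match:
  67.255.156.24/30 (67.255.156.24 - 67.255.156.27) does not contain 67.255.156.10
  67.254.156.0/23 (67.254.156.0 - 67.254.157.255) does not contain 67.255.156.10
  67.255.144.0/21 (67.255.144.0 - 67.255.151.255) does not contain 67.255.156.10
  3.255.128.0/19 (3.255.128.0 - 3.255.159.255) does not contain 67.255.156.10
  67.255.160.0/19 (67.255.160.0 - 67.255.191.255) does not contain 67.255.156.10
  67.247.0.0/16 (67.247.0.0 - 67.247.255.255) does not contain 67.255.156.10
  67.191.0.0/16 (67.191.0.0 - 67.191.255.255) does not contain 67.255.156.10
  75.255.0.0/16 (75.255.0.0 - 75.255.255.255) does not contain 67.255.156.10
Longest matching prefix is /15 -> next hop Router Y.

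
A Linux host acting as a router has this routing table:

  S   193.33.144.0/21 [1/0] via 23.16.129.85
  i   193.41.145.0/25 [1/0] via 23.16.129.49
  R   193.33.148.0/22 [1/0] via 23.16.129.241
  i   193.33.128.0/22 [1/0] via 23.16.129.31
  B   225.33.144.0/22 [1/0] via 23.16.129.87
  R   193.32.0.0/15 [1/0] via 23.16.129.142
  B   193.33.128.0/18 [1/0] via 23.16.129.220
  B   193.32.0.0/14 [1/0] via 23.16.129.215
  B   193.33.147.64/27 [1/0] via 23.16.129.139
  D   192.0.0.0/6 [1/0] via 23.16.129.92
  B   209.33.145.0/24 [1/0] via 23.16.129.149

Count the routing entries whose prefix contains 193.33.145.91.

Prefixes containing 193.33.145.91:
  192.0.0.0/6 (192.0.0.0 - 195.255.255.255)
  193.32.0.0/14 (193.32.0.0 - 193.35.255.255)
  193.32.0.0/15 (193.32.0.0 - 193.33.255.255)
  193.33.128.0/18 (193.33.128.0 - 193.33.191.255)
  193.33.144.0/21 (193.33.144.0 - 193.33.151.255)
Total matching entries: 5.

5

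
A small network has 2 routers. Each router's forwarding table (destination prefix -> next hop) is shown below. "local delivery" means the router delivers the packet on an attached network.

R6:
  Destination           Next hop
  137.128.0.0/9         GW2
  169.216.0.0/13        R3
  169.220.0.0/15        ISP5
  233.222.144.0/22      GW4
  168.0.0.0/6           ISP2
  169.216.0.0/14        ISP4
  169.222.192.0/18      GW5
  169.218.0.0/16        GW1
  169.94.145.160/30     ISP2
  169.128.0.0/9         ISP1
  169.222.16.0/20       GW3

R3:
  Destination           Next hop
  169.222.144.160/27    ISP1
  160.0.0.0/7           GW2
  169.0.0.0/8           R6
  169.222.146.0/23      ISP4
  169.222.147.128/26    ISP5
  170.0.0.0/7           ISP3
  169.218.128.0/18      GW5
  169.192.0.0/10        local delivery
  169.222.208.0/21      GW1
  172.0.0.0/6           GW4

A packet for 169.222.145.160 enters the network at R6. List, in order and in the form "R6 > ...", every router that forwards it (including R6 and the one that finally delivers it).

R6 > R3

At R6: longest match for 169.222.145.160 is 169.216.0.0/13 -> R3
At R3: longest match for 169.222.145.160 is 169.192.0.0/10 -> local delivery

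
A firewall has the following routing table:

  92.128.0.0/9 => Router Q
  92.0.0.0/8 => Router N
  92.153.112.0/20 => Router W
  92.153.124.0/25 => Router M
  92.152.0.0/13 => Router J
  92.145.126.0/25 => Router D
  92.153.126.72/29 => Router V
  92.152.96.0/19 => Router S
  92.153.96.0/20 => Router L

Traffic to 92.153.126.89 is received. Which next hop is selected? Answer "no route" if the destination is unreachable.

Router W

Routes whose prefix contains 92.153.126.89:
  92.0.0.0/8 (92.0.0.0 - 92.255.255.255) -> Router N
  92.128.0.0/9 (92.128.0.0 - 92.255.255.255) -> Router Q
  92.152.0.0/13 (92.152.0.0 - 92.159.255.255) -> Router J
  92.153.112.0/20 (92.153.112.0 - 92.153.127.255) -> Router W
More-specific entries that do NOT match:
  92.153.126.72/29 (92.153.126.72 - 92.153.126.79) does not contain 92.153.126.89
  92.153.124.0/25 (92.153.124.0 - 92.153.124.127) does not contain 92.153.126.89
  92.145.126.0/25 (92.145.126.0 - 92.145.126.127) does not contain 92.153.126.89
Longest matching prefix is /20 -> next hop Router W.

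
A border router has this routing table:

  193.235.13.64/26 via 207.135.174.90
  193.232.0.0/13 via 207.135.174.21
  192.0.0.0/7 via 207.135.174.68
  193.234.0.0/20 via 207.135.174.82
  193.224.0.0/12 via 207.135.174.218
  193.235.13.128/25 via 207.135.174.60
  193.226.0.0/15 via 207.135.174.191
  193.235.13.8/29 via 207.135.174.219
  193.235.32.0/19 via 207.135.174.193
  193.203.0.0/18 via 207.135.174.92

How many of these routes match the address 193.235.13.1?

Prefixes containing 193.235.13.1:
  192.0.0.0/7 (192.0.0.0 - 193.255.255.255)
  193.224.0.0/12 (193.224.0.0 - 193.239.255.255)
  193.232.0.0/13 (193.232.0.0 - 193.239.255.255)
Total matching entries: 3.

3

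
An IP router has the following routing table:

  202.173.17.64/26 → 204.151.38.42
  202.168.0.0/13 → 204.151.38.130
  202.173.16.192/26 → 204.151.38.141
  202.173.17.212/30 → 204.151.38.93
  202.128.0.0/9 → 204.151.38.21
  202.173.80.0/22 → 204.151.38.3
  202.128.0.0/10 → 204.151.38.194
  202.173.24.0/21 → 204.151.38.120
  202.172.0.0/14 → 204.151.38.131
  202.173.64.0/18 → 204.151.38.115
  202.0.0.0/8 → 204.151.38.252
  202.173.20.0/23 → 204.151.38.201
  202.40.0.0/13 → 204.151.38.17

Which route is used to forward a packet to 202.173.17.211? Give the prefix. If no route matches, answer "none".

202.172.0.0/14

Entries matching 202.173.17.211:
  202.0.0.0/8 (202.0.0.0 - 202.255.255.255)
  202.128.0.0/9 (202.128.0.0 - 202.255.255.255)
  202.128.0.0/10 (202.128.0.0 - 202.191.255.255)
  202.168.0.0/13 (202.168.0.0 - 202.175.255.255)
  202.172.0.0/14 (202.172.0.0 - 202.175.255.255)
Most specific is 202.172.0.0/14.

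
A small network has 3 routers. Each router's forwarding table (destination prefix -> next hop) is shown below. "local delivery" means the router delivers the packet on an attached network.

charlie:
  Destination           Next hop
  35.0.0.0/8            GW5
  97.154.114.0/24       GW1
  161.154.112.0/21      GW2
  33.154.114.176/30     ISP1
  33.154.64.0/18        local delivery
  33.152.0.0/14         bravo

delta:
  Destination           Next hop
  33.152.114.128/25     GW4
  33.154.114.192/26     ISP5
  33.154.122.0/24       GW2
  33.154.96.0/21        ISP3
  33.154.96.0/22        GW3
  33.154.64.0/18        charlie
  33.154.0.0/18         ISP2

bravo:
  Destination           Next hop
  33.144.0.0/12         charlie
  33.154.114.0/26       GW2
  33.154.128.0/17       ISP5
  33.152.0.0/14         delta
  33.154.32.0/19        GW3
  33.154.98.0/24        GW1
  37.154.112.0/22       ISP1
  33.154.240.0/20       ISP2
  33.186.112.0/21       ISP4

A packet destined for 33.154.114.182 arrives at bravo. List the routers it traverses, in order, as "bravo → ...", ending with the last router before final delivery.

At bravo: longest match for 33.154.114.182 is 33.152.0.0/14 -> delta
At delta: longest match for 33.154.114.182 is 33.154.64.0/18 -> charlie
At charlie: longest match for 33.154.114.182 is 33.154.64.0/18 -> local delivery

bravo → delta → charlie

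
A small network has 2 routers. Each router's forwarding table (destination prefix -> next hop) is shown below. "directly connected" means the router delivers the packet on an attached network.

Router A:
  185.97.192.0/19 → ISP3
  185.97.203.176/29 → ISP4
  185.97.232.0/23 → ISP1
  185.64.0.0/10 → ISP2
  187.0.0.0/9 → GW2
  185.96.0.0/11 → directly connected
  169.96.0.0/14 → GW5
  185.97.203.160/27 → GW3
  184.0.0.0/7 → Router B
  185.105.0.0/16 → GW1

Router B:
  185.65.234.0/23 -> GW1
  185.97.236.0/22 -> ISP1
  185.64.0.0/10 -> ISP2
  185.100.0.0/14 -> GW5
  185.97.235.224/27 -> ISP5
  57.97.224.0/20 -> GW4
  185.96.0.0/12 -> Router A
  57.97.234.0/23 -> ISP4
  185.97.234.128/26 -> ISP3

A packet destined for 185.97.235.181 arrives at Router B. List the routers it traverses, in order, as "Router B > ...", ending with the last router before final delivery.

Router B > Router A

At Router B: longest match for 185.97.235.181 is 185.96.0.0/12 -> Router A
At Router A: longest match for 185.97.235.181 is 185.96.0.0/11 -> directly connected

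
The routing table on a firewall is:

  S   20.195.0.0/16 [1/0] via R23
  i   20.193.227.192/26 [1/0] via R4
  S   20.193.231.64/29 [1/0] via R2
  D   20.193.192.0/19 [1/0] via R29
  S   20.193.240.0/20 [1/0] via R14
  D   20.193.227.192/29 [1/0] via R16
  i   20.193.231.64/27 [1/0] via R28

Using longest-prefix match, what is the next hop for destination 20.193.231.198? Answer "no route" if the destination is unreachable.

No entry's prefix contains 20.193.231.198; there is no default route.

no route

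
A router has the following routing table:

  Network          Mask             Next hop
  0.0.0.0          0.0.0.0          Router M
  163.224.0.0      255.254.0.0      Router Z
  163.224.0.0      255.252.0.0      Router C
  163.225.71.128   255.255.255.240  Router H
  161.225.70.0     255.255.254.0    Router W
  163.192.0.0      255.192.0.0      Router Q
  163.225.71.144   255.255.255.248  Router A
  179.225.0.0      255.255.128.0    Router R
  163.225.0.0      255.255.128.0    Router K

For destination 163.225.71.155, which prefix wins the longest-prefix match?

Entries matching 163.225.71.155:
  0.0.0.0/0 (default, matches everything)
  163.192.0.0/10 (163.192.0.0 - 163.255.255.255)
  163.224.0.0/14 (163.224.0.0 - 163.227.255.255)
  163.224.0.0/15 (163.224.0.0 - 163.225.255.255)
  163.225.0.0/17 (163.225.0.0 - 163.225.127.255)
Most specific is 163.225.0.0/17.

163.225.0.0/17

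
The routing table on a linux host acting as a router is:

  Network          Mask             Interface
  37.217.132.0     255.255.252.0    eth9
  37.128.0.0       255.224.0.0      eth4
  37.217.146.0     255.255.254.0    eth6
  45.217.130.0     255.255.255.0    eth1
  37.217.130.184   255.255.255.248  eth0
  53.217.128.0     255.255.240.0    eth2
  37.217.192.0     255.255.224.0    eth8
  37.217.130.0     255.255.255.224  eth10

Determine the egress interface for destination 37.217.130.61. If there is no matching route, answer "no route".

no route

No entry's prefix contains 37.217.130.61; there is no default route.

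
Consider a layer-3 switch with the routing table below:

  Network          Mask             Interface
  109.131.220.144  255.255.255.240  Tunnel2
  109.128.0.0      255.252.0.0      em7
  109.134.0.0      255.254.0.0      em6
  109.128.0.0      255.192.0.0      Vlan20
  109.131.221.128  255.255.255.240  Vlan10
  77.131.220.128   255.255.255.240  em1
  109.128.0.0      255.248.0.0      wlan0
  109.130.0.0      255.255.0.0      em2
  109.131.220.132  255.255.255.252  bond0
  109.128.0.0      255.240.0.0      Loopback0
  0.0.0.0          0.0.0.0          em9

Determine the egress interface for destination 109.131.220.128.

em7

Routes whose prefix contains 109.131.220.128:
  0.0.0.0/0 (default, matches everything) -> em9
  109.128.0.0/10 (109.128.0.0 - 109.191.255.255) -> Vlan20
  109.128.0.0/12 (109.128.0.0 - 109.143.255.255) -> Loopback0
  109.128.0.0/13 (109.128.0.0 - 109.135.255.255) -> wlan0
  109.128.0.0/14 (109.128.0.0 - 109.131.255.255) -> em7
More-specific entries that do NOT match:
  109.131.220.132/30 (109.131.220.132 - 109.131.220.135) does not contain 109.131.220.128
  109.131.220.144/28 (109.131.220.144 - 109.131.220.159) does not contain 109.131.220.128
  109.131.221.128/28 (109.131.221.128 - 109.131.221.143) does not contain 109.131.220.128
  77.131.220.128/28 (77.131.220.128 - 77.131.220.143) does not contain 109.131.220.128
  109.130.0.0/16 (109.130.0.0 - 109.130.255.255) does not contain 109.131.220.128
  109.134.0.0/15 (109.134.0.0 - 109.135.255.255) does not contain 109.131.220.128
Longest matching prefix is /14 -> interface em7.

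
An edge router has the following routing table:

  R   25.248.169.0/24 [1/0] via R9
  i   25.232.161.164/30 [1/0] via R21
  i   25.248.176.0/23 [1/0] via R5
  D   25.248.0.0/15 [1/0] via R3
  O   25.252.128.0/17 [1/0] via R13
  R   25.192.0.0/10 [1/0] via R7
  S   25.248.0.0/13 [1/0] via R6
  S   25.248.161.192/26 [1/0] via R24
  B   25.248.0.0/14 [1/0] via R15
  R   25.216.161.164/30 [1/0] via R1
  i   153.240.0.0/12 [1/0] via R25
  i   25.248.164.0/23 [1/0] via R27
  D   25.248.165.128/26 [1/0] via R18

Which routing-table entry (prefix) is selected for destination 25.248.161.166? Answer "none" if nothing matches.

Entries matching 25.248.161.166:
  25.192.0.0/10 (25.192.0.0 - 25.255.255.255)
  25.248.0.0/13 (25.248.0.0 - 25.255.255.255)
  25.248.0.0/14 (25.248.0.0 - 25.251.255.255)
  25.248.0.0/15 (25.248.0.0 - 25.249.255.255)
Most specific is 25.248.0.0/15.

25.248.0.0/15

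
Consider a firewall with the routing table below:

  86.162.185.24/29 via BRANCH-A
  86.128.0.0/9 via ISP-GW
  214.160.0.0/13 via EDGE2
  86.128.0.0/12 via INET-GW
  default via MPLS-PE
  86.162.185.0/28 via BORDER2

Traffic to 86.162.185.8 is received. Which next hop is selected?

BORDER2

Routes whose prefix contains 86.162.185.8:
  0.0.0.0/0 (default, matches everything) -> MPLS-PE
  86.128.0.0/9 (86.128.0.0 - 86.255.255.255) -> ISP-GW
  86.162.185.0/28 (86.162.185.0 - 86.162.185.15) -> BORDER2
More-specific entries that do NOT match:
  86.162.185.24/29 (86.162.185.24 - 86.162.185.31) does not contain 86.162.185.8
Longest matching prefix is /28 -> next hop BORDER2.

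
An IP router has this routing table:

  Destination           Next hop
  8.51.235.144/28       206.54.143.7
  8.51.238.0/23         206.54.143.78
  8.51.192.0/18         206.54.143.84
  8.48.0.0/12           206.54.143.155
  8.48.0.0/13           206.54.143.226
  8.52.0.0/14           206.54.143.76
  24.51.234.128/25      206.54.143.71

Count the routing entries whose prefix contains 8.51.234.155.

Prefixes containing 8.51.234.155:
  8.48.0.0/12 (8.48.0.0 - 8.63.255.255)
  8.48.0.0/13 (8.48.0.0 - 8.55.255.255)
  8.51.192.0/18 (8.51.192.0 - 8.51.255.255)
Total matching entries: 3.

3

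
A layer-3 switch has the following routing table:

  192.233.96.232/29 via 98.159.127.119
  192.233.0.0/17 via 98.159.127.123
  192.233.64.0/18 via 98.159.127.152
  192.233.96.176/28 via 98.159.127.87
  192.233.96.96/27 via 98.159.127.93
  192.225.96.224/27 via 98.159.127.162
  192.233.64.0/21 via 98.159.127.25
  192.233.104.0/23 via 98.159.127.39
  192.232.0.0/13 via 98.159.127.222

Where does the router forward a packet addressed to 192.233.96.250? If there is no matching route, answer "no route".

98.159.127.152

Routes whose prefix contains 192.233.96.250:
  192.232.0.0/13 (192.232.0.0 - 192.239.255.255) -> 98.159.127.222
  192.233.0.0/17 (192.233.0.0 - 192.233.127.255) -> 98.159.127.123
  192.233.64.0/18 (192.233.64.0 - 192.233.127.255) -> 98.159.127.152
More-specific entries that do NOT match:
  192.233.96.232/29 (192.233.96.232 - 192.233.96.239) does not contain 192.233.96.250
  192.233.96.176/28 (192.233.96.176 - 192.233.96.191) does not contain 192.233.96.250
  192.233.96.96/27 (192.233.96.96 - 192.233.96.127) does not contain 192.233.96.250
  192.225.96.224/27 (192.225.96.224 - 192.225.96.255) does not contain 192.233.96.250
  192.233.104.0/23 (192.233.104.0 - 192.233.105.255) does not contain 192.233.96.250
  192.233.64.0/21 (192.233.64.0 - 192.233.71.255) does not contain 192.233.96.250
Longest matching prefix is /18 -> next hop 98.159.127.152.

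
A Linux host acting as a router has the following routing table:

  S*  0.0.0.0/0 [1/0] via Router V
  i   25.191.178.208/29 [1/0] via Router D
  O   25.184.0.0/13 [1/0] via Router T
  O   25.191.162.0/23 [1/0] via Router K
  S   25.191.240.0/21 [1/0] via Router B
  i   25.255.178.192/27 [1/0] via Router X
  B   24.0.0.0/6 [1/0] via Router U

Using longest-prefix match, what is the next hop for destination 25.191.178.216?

Routes whose prefix contains 25.191.178.216:
  0.0.0.0/0 (default, matches everything) -> Router V
  24.0.0.0/6 (24.0.0.0 - 27.255.255.255) -> Router U
  25.184.0.0/13 (25.184.0.0 - 25.191.255.255) -> Router T
More-specific entries that do NOT match:
  25.191.178.208/29 (25.191.178.208 - 25.191.178.215) does not contain 25.191.178.216
  25.255.178.192/27 (25.255.178.192 - 25.255.178.223) does not contain 25.191.178.216
  25.191.162.0/23 (25.191.162.0 - 25.191.163.255) does not contain 25.191.178.216
  25.191.240.0/21 (25.191.240.0 - 25.191.247.255) does not contain 25.191.178.216
Longest matching prefix is /13 -> next hop Router T.

Router T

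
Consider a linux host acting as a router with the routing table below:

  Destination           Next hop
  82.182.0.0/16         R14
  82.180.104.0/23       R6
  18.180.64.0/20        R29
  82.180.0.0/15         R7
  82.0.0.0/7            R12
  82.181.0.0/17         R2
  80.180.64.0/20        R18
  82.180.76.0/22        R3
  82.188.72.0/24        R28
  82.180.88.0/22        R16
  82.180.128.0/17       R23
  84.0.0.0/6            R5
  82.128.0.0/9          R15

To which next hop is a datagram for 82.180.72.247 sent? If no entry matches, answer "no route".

Routes whose prefix contains 82.180.72.247:
  82.0.0.0/7 (82.0.0.0 - 83.255.255.255) -> R12
  82.128.0.0/9 (82.128.0.0 - 82.255.255.255) -> R15
  82.180.0.0/15 (82.180.0.0 - 82.181.255.255) -> R7
More-specific entries that do NOT match:
  82.188.72.0/24 (82.188.72.0 - 82.188.72.255) does not contain 82.180.72.247
  82.180.104.0/23 (82.180.104.0 - 82.180.105.255) does not contain 82.180.72.247
  82.180.76.0/22 (82.180.76.0 - 82.180.79.255) does not contain 82.180.72.247
  82.180.88.0/22 (82.180.88.0 - 82.180.91.255) does not contain 82.180.72.247
  18.180.64.0/20 (18.180.64.0 - 18.180.79.255) does not contain 82.180.72.247
  80.180.64.0/20 (80.180.64.0 - 80.180.79.255) does not contain 82.180.72.247
  82.181.0.0/17 (82.181.0.0 - 82.181.127.255) does not contain 82.180.72.247
  82.180.128.0/17 (82.180.128.0 - 82.180.255.255) does not contain 82.180.72.247
  82.182.0.0/16 (82.182.0.0 - 82.182.255.255) does not contain 82.180.72.247
Longest matching prefix is /15 -> next hop R7.

R7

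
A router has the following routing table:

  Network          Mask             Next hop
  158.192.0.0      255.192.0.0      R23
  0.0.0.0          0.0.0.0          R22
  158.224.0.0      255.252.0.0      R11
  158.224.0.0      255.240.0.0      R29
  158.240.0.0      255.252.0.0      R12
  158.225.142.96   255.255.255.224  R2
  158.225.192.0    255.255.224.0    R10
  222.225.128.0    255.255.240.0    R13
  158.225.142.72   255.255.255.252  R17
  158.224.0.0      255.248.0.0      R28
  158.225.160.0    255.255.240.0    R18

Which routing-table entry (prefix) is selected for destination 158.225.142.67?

158.224.0.0/14

Entries matching 158.225.142.67:
  0.0.0.0/0 (default, matches everything)
  158.192.0.0/10 (158.192.0.0 - 158.255.255.255)
  158.224.0.0/12 (158.224.0.0 - 158.239.255.255)
  158.224.0.0/13 (158.224.0.0 - 158.231.255.255)
  158.224.0.0/14 (158.224.0.0 - 158.227.255.255)
Most specific is 158.224.0.0/14.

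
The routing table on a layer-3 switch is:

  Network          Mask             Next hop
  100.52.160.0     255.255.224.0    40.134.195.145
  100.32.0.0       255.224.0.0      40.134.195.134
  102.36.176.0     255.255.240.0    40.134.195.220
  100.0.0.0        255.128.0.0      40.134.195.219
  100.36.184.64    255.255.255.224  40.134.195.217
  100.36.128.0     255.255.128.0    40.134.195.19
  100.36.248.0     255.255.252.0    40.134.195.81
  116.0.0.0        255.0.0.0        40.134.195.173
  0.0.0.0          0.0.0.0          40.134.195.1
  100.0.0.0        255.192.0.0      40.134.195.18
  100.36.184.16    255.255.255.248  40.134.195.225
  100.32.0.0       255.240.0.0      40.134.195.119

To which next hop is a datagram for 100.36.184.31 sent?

Routes whose prefix contains 100.36.184.31:
  0.0.0.0/0 (default, matches everything) -> 40.134.195.1
  100.0.0.0/9 (100.0.0.0 - 100.127.255.255) -> 40.134.195.219
  100.0.0.0/10 (100.0.0.0 - 100.63.255.255) -> 40.134.195.18
  100.32.0.0/11 (100.32.0.0 - 100.63.255.255) -> 40.134.195.134
  100.32.0.0/12 (100.32.0.0 - 100.47.255.255) -> 40.134.195.119
  100.36.128.0/17 (100.36.128.0 - 100.36.255.255) -> 40.134.195.19
More-specific entries that do NOT match:
  100.36.184.16/29 (100.36.184.16 - 100.36.184.23) does not contain 100.36.184.31
  100.36.184.64/27 (100.36.184.64 - 100.36.184.95) does not contain 100.36.184.31
  100.36.248.0/22 (100.36.248.0 - 100.36.251.255) does not contain 100.36.184.31
  102.36.176.0/20 (102.36.176.0 - 102.36.191.255) does not contain 100.36.184.31
  100.52.160.0/19 (100.52.160.0 - 100.52.191.255) does not contain 100.36.184.31
Longest matching prefix is /17 -> next hop 40.134.195.19.

40.134.195.19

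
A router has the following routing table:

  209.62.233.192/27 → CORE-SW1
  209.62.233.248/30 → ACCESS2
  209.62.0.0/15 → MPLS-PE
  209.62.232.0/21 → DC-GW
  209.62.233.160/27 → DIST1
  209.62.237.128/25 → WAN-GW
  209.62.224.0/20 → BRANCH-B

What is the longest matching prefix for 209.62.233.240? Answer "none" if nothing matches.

209.62.232.0/21

Entries matching 209.62.233.240:
  209.62.0.0/15 (209.62.0.0 - 209.63.255.255)
  209.62.224.0/20 (209.62.224.0 - 209.62.239.255)
  209.62.232.0/21 (209.62.232.0 - 209.62.239.255)
Most specific is 209.62.232.0/21.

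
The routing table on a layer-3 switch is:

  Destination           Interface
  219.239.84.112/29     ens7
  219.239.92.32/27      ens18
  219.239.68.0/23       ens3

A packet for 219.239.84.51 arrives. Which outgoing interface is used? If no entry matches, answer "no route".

No entry's prefix contains 219.239.84.51; there is no default route.

no route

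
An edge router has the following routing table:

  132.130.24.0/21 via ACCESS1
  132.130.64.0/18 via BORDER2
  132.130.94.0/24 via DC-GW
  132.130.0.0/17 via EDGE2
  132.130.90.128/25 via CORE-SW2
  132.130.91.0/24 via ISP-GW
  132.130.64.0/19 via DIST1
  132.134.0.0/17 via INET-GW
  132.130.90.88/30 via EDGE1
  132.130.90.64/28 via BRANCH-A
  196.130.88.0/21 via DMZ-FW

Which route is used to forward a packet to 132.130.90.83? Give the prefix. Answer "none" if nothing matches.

132.130.64.0/19

Entries matching 132.130.90.83:
  132.130.0.0/17 (132.130.0.0 - 132.130.127.255)
  132.130.64.0/18 (132.130.64.0 - 132.130.127.255)
  132.130.64.0/19 (132.130.64.0 - 132.130.95.255)
Most specific is 132.130.64.0/19.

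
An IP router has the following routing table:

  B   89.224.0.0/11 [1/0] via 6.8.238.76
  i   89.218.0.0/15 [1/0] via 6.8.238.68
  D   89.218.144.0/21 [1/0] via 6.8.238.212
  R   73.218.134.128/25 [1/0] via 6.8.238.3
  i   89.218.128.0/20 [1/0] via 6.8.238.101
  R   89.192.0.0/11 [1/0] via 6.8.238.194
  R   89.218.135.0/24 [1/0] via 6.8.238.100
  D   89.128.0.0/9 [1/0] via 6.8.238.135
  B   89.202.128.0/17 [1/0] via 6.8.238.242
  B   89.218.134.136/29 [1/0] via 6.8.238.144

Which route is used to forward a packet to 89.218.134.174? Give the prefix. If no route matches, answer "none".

Entries matching 89.218.134.174:
  89.128.0.0/9 (89.128.0.0 - 89.255.255.255)
  89.192.0.0/11 (89.192.0.0 - 89.223.255.255)
  89.218.0.0/15 (89.218.0.0 - 89.219.255.255)
  89.218.128.0/20 (89.218.128.0 - 89.218.143.255)
Most specific is 89.218.128.0/20.

89.218.128.0/20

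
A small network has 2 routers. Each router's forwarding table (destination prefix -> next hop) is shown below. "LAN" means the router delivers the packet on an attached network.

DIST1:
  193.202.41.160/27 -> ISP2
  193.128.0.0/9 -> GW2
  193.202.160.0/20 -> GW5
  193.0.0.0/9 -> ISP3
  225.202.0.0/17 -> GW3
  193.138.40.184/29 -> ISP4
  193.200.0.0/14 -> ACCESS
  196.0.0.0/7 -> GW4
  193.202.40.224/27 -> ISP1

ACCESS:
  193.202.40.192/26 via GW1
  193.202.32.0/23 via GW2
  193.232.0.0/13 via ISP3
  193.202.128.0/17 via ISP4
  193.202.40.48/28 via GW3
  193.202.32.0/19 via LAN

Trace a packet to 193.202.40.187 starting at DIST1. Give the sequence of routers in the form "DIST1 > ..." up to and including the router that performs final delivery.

At DIST1: longest match for 193.202.40.187 is 193.200.0.0/14 -> ACCESS
At ACCESS: longest match for 193.202.40.187 is 193.202.32.0/19 -> LAN

DIST1 > ACCESS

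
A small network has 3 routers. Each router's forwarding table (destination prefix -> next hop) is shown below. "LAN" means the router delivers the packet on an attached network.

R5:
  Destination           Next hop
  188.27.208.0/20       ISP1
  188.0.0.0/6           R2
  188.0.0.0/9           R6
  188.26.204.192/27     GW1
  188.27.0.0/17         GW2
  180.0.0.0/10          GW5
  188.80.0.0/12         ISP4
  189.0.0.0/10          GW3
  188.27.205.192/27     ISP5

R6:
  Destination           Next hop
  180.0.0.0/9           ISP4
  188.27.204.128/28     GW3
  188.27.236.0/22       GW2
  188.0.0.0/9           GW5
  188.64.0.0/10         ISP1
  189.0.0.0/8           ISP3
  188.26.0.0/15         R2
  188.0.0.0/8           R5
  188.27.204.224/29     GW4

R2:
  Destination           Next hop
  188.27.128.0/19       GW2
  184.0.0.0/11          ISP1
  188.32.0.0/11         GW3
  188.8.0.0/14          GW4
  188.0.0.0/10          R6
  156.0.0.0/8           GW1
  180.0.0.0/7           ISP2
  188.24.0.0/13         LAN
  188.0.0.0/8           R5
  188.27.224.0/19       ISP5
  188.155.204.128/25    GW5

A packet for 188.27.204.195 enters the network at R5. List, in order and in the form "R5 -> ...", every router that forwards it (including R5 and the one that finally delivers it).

At R5: longest match for 188.27.204.195 is 188.0.0.0/9 -> R6
At R6: longest match for 188.27.204.195 is 188.26.0.0/15 -> R2
At R2: longest match for 188.27.204.195 is 188.24.0.0/13 -> LAN

R5 -> R6 -> R2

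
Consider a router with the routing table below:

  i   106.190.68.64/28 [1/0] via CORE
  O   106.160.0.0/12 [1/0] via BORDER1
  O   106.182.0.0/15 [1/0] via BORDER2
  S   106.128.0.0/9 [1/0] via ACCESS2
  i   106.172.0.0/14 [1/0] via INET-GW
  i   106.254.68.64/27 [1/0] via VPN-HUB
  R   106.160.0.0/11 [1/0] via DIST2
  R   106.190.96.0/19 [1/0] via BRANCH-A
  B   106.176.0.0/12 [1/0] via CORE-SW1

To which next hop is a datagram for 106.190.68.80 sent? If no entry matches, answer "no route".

CORE-SW1

Routes whose prefix contains 106.190.68.80:
  106.128.0.0/9 (106.128.0.0 - 106.255.255.255) -> ACCESS2
  106.160.0.0/11 (106.160.0.0 - 106.191.255.255) -> DIST2
  106.176.0.0/12 (106.176.0.0 - 106.191.255.255) -> CORE-SW1
More-specific entries that do NOT match:
  106.190.68.64/28 (106.190.68.64 - 106.190.68.79) does not contain 106.190.68.80
  106.254.68.64/27 (106.254.68.64 - 106.254.68.95) does not contain 106.190.68.80
  106.190.96.0/19 (106.190.96.0 - 106.190.127.255) does not contain 106.190.68.80
  106.182.0.0/15 (106.182.0.0 - 106.183.255.255) does not contain 106.190.68.80
  106.172.0.0/14 (106.172.0.0 - 106.175.255.255) does not contain 106.190.68.80
Longest matching prefix is /12 -> next hop CORE-SW1.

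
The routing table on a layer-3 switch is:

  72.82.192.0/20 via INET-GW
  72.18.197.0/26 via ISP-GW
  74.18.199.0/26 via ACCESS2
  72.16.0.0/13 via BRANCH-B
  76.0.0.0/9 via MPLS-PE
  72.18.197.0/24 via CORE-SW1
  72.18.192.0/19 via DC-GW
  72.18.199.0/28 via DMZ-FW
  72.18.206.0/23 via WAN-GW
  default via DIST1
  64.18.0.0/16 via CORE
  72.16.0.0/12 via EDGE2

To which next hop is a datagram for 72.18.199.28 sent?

DC-GW

Routes whose prefix contains 72.18.199.28:
  0.0.0.0/0 (default, matches everything) -> DIST1
  72.16.0.0/12 (72.16.0.0 - 72.31.255.255) -> EDGE2
  72.16.0.0/13 (72.16.0.0 - 72.23.255.255) -> BRANCH-B
  72.18.192.0/19 (72.18.192.0 - 72.18.223.255) -> DC-GW
More-specific entries that do NOT match:
  72.18.199.0/28 (72.18.199.0 - 72.18.199.15) does not contain 72.18.199.28
  72.18.197.0/26 (72.18.197.0 - 72.18.197.63) does not contain 72.18.199.28
  74.18.199.0/26 (74.18.199.0 - 74.18.199.63) does not contain 72.18.199.28
  72.18.197.0/24 (72.18.197.0 - 72.18.197.255) does not contain 72.18.199.28
  72.18.206.0/23 (72.18.206.0 - 72.18.207.255) does not contain 72.18.199.28
  72.82.192.0/20 (72.82.192.0 - 72.82.207.255) does not contain 72.18.199.28
Longest matching prefix is /19 -> next hop DC-GW.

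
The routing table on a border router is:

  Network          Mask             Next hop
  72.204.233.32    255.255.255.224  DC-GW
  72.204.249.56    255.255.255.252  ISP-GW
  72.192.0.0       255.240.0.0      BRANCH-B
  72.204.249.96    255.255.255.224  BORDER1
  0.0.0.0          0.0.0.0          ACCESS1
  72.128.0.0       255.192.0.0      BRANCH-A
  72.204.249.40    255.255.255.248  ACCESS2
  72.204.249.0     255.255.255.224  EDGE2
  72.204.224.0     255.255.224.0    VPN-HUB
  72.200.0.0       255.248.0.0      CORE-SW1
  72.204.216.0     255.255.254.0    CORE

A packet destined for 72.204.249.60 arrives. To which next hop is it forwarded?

VPN-HUB

Routes whose prefix contains 72.204.249.60:
  0.0.0.0/0 (default, matches everything) -> ACCESS1
  72.192.0.0/12 (72.192.0.0 - 72.207.255.255) -> BRANCH-B
  72.200.0.0/13 (72.200.0.0 - 72.207.255.255) -> CORE-SW1
  72.204.224.0/19 (72.204.224.0 - 72.204.255.255) -> VPN-HUB
More-specific entries that do NOT match:
  72.204.249.56/30 (72.204.249.56 - 72.204.249.59) does not contain 72.204.249.60
  72.204.249.40/29 (72.204.249.40 - 72.204.249.47) does not contain 72.204.249.60
  72.204.233.32/27 (72.204.233.32 - 72.204.233.63) does not contain 72.204.249.60
  72.204.249.96/27 (72.204.249.96 - 72.204.249.127) does not contain 72.204.249.60
  72.204.249.0/27 (72.204.249.0 - 72.204.249.31) does not contain 72.204.249.60
  72.204.216.0/23 (72.204.216.0 - 72.204.217.255) does not contain 72.204.249.60
Longest matching prefix is /19 -> next hop VPN-HUB.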